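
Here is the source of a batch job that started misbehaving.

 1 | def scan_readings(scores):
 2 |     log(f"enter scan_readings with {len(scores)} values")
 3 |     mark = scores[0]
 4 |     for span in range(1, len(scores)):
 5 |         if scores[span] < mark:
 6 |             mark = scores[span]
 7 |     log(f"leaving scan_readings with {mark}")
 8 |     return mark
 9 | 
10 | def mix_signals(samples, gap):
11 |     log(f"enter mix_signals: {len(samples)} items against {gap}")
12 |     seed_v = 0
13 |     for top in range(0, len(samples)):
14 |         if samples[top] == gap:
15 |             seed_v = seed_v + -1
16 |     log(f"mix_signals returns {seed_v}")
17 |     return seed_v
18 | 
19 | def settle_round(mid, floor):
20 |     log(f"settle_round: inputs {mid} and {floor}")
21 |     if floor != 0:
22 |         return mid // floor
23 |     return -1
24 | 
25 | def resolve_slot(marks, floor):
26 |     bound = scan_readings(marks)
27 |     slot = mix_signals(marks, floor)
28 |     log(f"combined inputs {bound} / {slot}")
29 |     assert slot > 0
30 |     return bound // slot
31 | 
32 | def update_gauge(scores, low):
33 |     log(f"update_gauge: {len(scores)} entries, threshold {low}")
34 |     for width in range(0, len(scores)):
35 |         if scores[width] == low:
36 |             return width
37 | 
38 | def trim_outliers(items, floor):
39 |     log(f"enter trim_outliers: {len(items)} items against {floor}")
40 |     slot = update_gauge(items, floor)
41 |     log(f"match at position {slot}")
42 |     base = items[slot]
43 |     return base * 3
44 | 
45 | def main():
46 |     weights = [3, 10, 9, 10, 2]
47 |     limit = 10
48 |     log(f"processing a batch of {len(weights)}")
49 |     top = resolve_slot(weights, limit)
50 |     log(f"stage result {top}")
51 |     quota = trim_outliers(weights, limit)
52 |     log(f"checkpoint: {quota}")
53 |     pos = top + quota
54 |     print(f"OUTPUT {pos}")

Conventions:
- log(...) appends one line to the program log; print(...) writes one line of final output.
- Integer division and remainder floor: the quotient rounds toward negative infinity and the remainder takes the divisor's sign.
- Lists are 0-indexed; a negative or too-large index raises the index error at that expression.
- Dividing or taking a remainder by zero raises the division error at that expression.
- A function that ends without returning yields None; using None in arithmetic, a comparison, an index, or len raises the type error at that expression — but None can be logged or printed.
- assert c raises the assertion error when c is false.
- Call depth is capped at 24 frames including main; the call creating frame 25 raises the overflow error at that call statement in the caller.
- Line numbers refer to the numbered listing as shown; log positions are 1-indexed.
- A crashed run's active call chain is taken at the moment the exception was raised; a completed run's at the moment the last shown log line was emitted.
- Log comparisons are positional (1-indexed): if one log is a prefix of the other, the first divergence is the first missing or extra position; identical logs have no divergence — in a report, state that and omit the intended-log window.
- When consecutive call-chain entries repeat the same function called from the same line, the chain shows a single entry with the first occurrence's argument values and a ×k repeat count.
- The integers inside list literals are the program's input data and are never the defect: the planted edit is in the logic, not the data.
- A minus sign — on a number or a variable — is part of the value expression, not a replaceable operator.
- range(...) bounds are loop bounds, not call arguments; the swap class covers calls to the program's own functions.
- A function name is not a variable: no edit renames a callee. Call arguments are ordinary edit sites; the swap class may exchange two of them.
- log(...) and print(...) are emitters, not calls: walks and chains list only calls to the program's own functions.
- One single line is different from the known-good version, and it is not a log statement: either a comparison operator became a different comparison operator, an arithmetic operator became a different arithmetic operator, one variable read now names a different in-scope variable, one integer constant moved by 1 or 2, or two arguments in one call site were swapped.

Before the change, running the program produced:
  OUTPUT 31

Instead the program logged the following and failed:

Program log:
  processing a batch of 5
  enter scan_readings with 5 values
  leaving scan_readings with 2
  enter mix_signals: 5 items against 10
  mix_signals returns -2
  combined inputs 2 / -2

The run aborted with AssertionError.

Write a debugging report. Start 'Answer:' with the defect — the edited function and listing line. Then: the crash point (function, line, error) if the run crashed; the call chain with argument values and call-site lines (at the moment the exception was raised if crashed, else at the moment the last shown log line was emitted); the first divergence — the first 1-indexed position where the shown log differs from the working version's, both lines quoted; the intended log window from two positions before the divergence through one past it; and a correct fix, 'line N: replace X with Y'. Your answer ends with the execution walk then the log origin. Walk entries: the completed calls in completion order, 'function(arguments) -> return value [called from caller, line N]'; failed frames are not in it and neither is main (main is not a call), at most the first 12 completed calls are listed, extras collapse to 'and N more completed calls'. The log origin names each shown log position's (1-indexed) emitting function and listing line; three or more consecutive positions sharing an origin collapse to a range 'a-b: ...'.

Answer: the defect is in mix_signals at line 15.
Core observation: The log first diverges at position 5: the faulty run prints 'mix_signals returns -2' where the working version prints 'mix_signals returns 2'.
Crash: resolve_slot, line 29, AssertionError.
Call chain: main -> resolve_slot([3, 10, 9, 10, 2], 10) (called at line 49).
First divergence: position 5; shown 'mix_signals returns -2' vs intended 'mix_signals returns 2'.
Intended log window:
  3: leaving scan_readings with 2
  4: enter mix_signals: 5 items against 10
  5: mix_signals returns 2
  6: combined inputs 2 / 2
Execution walk:
  scan_readings([3, 10, 9, 10, 2]) -> 2  [called from resolve_slot, line 26]
  mix_signals([3, 10, 9, 10, 2], 10) -> -2  [called from resolve_slot, line 27]
Origin of each log line:
  1: logged in main at line 48
  2: logged in scan_readings at line 2
  3: logged in scan_readings at line 7
  4: logged in mix_signals at line 11
  5: logged in mix_signals at line 16
  6: logged in resolve_slot at line 28
A correct fix: line 15: replace `-1` with `1`.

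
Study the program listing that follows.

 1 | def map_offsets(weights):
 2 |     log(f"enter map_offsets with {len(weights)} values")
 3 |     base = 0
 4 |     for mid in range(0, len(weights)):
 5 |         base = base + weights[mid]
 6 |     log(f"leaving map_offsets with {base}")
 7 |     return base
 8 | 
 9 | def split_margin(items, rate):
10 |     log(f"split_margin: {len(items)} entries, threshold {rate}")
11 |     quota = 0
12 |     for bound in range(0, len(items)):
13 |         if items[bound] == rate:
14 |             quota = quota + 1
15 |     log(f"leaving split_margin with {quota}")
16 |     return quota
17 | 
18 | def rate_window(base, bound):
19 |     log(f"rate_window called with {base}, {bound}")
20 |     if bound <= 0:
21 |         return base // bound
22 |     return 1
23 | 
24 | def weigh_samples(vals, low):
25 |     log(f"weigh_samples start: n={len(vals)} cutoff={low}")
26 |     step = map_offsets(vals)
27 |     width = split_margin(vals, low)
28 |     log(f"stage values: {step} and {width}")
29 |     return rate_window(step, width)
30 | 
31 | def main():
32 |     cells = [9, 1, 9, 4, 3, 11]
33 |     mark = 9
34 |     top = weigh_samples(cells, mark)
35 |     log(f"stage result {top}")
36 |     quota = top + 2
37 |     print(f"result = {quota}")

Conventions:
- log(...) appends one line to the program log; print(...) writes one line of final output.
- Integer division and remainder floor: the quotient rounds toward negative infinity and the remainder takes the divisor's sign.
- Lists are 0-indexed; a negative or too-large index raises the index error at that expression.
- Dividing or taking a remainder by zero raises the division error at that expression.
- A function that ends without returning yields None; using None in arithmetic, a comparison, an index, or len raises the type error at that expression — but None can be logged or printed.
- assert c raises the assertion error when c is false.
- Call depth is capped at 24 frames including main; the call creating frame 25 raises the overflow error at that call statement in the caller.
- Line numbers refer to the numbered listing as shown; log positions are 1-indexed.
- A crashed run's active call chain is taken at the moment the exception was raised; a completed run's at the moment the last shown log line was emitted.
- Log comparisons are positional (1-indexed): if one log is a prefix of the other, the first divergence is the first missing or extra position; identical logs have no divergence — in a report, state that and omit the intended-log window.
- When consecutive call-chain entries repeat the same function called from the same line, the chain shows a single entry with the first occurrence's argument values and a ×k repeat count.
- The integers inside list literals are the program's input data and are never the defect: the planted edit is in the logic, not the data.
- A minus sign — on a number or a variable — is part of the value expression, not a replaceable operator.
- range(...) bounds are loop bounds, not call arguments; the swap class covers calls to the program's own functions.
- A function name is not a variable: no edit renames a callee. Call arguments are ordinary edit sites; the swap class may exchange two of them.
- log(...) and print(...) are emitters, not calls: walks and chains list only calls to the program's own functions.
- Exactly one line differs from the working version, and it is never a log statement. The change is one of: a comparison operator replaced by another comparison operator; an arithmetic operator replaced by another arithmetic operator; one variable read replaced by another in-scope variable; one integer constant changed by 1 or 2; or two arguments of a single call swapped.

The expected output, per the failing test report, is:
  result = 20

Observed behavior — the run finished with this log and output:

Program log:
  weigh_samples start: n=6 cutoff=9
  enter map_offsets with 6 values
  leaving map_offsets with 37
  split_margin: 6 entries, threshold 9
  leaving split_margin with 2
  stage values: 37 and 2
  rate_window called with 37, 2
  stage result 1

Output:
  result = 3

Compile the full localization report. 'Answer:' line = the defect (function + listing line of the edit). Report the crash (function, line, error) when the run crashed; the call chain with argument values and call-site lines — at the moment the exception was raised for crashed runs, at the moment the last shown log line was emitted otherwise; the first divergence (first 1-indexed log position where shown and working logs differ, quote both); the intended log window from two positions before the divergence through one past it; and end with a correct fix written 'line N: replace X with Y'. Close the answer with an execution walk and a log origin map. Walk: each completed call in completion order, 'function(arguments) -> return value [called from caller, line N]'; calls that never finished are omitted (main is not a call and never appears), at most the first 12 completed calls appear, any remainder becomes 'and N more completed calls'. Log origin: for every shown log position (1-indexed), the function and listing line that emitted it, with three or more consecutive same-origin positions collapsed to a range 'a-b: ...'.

Answer: the defect is in rate_window at line 20.
Key observation: At log position 8 the runs split — shown 'stage result 1', but the working version logs 'stage result 18'.
Call chain: main.
First divergence: at position 8 the run shows 'stage result 1' where the working version logs 'stage result 18'.
Intended log window:
  6: stage values: 37 and 2
  7: rate_window called with 37, 2
  8: stage result 18
Execution walk:
  map_offsets([9, 1, 9, 4, 3, 11]) -> 37  [called from weigh_samples, line 26]
  split_margin([9, 1, 9, 4, 3, 11], 9) -> 2  [called from weigh_samples, line 27]
  rate_window(37, 2) -> 1  [called from weigh_samples, line 29]
  weigh_samples([9, 1, 9, 4, 3, 11], 9) -> 1  [called from main, line 34]
Log origins:
  1: from weigh_samples, line 25
  2: from map_offsets, line 2
  3: from map_offsets, line 6
  4: from split_margin, line 10
  5: from split_margin, line 15
  6: from weigh_samples, line 28
  7: from rate_window, line 19
  8: from main, line 35
A correct fix: line 20: replace `<=` with `!=`.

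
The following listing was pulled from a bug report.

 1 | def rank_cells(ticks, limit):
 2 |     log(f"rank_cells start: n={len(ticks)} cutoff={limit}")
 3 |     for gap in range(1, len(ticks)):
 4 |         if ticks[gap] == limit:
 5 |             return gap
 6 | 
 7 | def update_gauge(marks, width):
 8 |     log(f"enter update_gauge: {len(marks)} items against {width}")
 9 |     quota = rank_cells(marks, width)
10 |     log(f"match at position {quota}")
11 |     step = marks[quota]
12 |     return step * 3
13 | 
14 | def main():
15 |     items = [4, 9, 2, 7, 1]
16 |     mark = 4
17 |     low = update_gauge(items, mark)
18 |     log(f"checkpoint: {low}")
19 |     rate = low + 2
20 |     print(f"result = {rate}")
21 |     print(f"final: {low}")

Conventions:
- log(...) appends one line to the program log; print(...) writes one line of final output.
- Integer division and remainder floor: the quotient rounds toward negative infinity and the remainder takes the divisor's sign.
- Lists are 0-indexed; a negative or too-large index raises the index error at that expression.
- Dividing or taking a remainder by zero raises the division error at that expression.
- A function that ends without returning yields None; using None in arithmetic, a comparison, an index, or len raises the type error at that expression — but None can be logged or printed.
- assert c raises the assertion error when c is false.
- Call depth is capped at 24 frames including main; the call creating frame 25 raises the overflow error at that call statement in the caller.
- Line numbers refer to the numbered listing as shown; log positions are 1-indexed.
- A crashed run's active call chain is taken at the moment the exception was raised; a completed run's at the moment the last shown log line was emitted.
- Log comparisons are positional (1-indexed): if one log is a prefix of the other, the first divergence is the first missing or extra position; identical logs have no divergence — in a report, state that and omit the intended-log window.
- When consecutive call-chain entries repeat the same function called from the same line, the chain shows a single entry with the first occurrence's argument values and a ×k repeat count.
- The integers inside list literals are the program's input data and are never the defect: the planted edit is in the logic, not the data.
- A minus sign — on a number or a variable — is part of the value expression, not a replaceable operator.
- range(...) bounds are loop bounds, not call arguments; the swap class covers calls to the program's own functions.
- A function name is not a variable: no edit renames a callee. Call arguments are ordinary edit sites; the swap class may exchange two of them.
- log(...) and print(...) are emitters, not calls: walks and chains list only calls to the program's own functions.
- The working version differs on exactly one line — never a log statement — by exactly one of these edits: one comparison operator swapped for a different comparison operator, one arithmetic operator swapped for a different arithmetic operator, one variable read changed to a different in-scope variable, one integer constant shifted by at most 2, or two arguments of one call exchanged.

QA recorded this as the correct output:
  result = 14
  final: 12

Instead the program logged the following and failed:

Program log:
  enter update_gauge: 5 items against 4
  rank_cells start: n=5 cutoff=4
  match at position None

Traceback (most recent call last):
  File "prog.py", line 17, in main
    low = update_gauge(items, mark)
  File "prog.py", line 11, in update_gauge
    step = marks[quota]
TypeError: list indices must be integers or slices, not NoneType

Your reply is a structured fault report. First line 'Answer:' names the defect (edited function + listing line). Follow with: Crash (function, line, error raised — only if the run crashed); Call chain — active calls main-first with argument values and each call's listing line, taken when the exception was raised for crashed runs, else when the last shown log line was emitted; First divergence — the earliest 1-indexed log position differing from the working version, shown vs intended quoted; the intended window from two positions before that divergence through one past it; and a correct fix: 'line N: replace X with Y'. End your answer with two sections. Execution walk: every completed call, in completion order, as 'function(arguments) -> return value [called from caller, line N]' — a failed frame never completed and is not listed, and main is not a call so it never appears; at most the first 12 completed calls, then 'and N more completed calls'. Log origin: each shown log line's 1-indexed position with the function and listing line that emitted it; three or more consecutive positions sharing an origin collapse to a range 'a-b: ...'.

Answer: the defect is in rank_cells at line 3.
Key observation: The log first diverges at position 3: the faulty run prints 'match at position None' where the working version prints 'match at position 0'.
Crash: update_gauge, line 11, TypeError.
Call chain: main -> update_gauge([4, 9, 2, 7, 1], 4) (called at line 17).
First divergence: position 3; shown 'match at position None' vs intended 'match at position 0'.
Intended log window:
  1: enter update_gauge: 5 items against 4
  2: rank_cells start: n=5 cutoff=4
  3: match at position 0
  4: checkpoint: 12
Execution walk:
  rank_cells([4, 9, 2, 7, 1], 4) -> None  [called from update_gauge, line 9]
Log origin:
  1: from update_gauge, line 8
  2: from rank_cells, line 2
  3: from update_gauge, line 10
A correct fix: line 3: replace `1` with `0`.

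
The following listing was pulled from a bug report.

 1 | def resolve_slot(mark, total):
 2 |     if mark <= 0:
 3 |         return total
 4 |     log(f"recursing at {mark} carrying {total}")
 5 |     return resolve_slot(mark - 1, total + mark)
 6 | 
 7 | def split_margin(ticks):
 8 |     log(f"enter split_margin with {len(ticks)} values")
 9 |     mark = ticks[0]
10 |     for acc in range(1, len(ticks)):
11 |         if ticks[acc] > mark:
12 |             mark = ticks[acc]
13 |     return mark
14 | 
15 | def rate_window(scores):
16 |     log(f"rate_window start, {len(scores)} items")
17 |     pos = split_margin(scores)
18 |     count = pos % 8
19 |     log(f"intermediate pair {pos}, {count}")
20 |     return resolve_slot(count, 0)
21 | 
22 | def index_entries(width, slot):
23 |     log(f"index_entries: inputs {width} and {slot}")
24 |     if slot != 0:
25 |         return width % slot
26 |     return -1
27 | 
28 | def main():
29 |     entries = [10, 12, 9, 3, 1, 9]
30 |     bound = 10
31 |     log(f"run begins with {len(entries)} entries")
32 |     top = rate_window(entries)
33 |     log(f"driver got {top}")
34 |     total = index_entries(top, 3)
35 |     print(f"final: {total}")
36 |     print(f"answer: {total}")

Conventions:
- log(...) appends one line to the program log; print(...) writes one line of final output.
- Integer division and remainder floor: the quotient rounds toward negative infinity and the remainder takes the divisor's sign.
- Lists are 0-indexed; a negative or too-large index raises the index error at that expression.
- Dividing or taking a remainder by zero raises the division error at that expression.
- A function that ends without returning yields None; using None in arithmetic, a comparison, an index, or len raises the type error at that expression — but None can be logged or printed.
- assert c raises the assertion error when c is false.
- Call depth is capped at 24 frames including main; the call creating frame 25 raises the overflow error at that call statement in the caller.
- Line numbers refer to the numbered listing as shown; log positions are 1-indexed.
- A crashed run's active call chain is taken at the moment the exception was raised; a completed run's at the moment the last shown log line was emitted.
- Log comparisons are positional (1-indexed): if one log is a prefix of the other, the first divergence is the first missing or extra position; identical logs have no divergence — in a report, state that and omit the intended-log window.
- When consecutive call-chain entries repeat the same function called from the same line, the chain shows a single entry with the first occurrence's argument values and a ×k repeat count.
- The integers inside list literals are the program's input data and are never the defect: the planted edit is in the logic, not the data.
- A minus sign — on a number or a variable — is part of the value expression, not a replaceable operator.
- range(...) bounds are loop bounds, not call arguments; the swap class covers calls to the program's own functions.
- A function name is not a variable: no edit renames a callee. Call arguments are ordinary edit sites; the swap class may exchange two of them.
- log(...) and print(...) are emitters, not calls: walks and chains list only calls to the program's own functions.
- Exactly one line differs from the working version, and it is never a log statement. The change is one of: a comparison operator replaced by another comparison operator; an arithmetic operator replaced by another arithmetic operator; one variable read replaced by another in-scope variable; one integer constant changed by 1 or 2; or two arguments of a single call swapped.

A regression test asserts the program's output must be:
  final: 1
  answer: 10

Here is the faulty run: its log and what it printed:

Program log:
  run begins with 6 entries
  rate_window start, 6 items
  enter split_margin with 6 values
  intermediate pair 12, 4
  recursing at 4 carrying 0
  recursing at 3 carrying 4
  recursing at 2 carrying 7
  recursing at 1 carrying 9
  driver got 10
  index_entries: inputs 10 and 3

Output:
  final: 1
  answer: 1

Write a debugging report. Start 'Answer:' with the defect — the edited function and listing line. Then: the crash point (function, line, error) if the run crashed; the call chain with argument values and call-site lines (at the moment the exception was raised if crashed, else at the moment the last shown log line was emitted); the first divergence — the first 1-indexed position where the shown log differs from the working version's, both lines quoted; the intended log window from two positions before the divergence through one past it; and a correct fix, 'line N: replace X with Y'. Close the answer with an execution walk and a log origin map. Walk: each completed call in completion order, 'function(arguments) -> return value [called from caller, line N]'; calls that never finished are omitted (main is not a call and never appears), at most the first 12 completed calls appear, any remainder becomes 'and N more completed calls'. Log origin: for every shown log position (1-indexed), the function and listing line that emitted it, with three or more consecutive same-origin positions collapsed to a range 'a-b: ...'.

Answer: the defect is in main at line 36.
Core observation: The logs agree in full; only the final output differs.
Call chain: main -> index_entries(10, 3) (called at line 34).
First divergence: none; the two logs match at every position.
Execution walk:
  split_margin([10, 12, 9, 3, 1, 9]) -> 12  [called from rate_window, line 17]
  resolve_slot(0, 10) -> 10  [called from resolve_slot, line 5]
  resolve_slot(1, 9) -> 10  [called from resolve_slot, line 5]
  resolve_slot(2, 7) -> 10  [called from resolve_slot, line 5]
  resolve_slot(3, 4) -> 10  [called from resolve_slot, line 5]
  resolve_slot(4, 0) -> 10  [called from rate_window, line 20]
  rate_window([10, 12, 9, 3, 1, 9]) -> 10  [called from main, line 32]
  index_entries(10, 3) -> 1  [called from main, line 34]
Log origin:
  1: logged in main at line 31
  2: logged in rate_window at line 16
  3: logged in split_margin at line 8
  4: logged in rate_window at line 19
  5-8: logged in resolve_slot at line 4
  9: logged in main at line 33
  10: logged in index_entries at line 23
A correct fix: line 36: replace `total` with `top`.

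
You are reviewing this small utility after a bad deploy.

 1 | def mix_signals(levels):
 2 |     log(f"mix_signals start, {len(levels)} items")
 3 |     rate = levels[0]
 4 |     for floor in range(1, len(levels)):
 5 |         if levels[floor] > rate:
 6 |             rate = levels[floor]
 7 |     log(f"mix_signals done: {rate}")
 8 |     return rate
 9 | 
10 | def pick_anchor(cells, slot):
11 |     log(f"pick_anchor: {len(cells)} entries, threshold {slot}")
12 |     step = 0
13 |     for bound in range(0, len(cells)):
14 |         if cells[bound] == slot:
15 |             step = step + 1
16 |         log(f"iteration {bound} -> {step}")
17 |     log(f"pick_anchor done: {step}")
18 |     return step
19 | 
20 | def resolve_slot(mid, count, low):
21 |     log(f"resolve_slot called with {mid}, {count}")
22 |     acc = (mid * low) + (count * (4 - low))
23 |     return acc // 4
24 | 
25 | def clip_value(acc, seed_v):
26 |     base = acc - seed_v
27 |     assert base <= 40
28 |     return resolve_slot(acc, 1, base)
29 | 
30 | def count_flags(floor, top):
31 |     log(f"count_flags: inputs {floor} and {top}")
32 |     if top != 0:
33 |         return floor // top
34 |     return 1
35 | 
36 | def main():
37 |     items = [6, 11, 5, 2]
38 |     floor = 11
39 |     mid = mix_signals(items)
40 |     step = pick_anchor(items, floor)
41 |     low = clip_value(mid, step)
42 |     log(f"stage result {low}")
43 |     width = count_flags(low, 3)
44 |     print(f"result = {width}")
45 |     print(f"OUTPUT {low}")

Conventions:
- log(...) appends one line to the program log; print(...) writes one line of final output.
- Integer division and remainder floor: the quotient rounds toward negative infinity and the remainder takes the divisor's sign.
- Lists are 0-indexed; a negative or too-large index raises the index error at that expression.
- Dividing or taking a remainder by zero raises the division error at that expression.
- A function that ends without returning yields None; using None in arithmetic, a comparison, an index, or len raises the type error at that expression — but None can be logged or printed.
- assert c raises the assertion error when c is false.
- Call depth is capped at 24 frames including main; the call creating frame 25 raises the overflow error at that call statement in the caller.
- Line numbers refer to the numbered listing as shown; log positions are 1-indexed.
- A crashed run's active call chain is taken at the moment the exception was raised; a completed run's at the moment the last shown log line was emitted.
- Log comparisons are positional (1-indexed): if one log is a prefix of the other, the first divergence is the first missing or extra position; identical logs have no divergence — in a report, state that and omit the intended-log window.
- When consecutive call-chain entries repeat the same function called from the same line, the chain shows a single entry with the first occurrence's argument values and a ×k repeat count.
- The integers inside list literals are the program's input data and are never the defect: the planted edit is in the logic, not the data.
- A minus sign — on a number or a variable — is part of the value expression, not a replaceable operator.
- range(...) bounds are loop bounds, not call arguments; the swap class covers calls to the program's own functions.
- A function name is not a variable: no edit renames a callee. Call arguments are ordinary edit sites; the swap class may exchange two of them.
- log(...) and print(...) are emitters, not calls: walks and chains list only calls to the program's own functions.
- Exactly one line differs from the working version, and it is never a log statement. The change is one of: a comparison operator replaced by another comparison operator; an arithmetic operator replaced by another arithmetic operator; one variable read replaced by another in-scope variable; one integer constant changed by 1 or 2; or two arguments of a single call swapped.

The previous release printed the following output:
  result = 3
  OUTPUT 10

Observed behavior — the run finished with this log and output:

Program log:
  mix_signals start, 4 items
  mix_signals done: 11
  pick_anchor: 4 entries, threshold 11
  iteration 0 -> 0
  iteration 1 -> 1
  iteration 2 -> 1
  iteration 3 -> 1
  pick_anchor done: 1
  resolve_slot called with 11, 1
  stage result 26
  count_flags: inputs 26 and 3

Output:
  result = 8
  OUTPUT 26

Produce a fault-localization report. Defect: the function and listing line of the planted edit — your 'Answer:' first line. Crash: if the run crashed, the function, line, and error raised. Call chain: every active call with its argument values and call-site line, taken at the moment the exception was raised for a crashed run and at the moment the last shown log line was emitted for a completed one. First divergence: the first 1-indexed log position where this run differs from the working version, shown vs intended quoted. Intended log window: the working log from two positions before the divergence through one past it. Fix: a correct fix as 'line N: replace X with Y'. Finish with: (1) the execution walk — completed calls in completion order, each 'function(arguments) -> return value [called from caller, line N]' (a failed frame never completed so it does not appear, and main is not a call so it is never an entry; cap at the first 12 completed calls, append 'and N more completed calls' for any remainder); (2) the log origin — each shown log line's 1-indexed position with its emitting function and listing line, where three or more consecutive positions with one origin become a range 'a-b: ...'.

Answer: the defect is in clip_value at line 28.
Key observation: At log position 9 the runs split — shown 'resolve_slot called with 11, 1', but the working version logs 'resolve_slot called with 11, 10'.
Call chain: main -> count_flags(26, 3) (called at line 43).
First divergence: at position 9 the run shows 'resolve_slot called with 11, 1' where the working version logs 'resolve_slot called with 11, 10'.
Intended log window:
  7: iteration 3 -> 1
  8: pick_anchor done: 1
  9: resolve_slot called with 11, 10
  10: stage result 10
Execution walk:
  mix_signals([6, 11, 5, 2]) -> 11  [called from main, line 39]
  pick_anchor([6, 11, 5, 2], 11) -> 1  [called from main, line 40]
  resolve_slot(11, 1, 10) -> 26  [called from clip_value, line 28]
  clip_value(11, 1) -> 26  [called from main, line 41]
  count_flags(26, 3) -> 8  [called from main, line 43]
Origin of each log line:
  1: from mix_signals, line 2
  2: from mix_signals, line 7
  3: from pick_anchor, line 11
  4-7: from pick_anchor, line 16
  8: from pick_anchor, line 17
  9: from resolve_slot, line 21
  10: from main, line 42
  11: from count_flags, line 31
A correct fix: line 28: replace `resolve_slot(acc, 1, base)` with `resolve_slot(acc, base, 1)`.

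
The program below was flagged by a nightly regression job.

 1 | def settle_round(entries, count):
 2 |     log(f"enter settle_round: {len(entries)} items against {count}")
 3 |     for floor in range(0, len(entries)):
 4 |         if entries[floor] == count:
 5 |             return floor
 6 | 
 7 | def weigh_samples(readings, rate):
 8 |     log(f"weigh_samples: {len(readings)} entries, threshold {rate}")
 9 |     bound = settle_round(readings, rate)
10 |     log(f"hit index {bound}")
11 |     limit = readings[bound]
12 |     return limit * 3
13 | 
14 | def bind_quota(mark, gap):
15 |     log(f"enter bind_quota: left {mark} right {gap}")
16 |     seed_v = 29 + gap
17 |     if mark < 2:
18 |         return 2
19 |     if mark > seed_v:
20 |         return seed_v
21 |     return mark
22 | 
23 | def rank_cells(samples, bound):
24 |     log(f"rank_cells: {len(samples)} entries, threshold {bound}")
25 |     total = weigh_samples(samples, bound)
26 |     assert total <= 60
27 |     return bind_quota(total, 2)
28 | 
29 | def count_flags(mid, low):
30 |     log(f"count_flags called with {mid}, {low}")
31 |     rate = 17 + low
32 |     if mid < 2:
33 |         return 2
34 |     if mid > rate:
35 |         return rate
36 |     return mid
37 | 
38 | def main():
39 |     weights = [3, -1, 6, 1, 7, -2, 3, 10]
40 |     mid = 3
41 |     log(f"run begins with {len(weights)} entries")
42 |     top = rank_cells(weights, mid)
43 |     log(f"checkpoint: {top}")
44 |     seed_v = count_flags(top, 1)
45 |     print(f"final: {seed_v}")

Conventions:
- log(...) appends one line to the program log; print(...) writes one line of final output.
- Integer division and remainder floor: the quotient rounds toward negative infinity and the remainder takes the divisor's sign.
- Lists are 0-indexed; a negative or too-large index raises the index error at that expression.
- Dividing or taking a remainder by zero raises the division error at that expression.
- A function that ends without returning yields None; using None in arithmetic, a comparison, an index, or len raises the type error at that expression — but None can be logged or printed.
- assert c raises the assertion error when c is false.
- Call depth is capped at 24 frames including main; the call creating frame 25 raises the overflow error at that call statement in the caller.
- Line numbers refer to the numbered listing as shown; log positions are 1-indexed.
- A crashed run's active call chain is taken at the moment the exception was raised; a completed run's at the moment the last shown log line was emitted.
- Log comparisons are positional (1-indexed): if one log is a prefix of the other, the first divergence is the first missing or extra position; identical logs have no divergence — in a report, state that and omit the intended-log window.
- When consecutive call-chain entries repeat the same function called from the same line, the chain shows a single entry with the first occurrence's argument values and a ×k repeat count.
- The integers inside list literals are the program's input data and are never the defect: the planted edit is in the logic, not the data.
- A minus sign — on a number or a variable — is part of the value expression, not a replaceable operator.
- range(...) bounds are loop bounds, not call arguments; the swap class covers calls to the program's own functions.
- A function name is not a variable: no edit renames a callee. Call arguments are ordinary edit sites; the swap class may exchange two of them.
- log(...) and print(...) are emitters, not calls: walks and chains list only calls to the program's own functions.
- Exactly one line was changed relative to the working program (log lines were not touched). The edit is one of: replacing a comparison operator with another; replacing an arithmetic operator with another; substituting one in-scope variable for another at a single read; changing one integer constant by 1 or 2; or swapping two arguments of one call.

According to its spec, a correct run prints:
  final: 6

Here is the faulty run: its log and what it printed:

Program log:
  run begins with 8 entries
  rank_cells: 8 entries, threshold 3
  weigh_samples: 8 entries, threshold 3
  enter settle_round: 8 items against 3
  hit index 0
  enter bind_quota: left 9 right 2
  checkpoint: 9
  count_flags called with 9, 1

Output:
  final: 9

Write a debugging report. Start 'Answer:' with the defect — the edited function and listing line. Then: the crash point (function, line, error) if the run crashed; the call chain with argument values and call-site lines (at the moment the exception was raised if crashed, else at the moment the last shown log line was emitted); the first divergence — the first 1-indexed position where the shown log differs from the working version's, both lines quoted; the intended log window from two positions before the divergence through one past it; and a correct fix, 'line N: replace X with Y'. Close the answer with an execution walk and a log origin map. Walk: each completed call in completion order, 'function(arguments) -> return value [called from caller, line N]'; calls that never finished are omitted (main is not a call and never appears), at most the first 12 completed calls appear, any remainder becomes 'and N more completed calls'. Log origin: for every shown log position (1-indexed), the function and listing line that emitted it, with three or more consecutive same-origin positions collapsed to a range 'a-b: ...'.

Answer: the defect is in weigh_samples at line 12.
Key observation: The earliest visible damage is log position 6 — 'enter bind_quota: left 9 right 2' rather than the intended 'enter bind_quota: left 6 right 2'.
Call chain: main -> count_flags(9, 1) (called at line 44).
First divergence: position 6 — the shown line 'enter bind_quota: left 9 right 2' should read 'enter bind_quota: left 6 right 2'.
Intended log window:
  4: enter settle_round: 8 items against 3
  5: hit index 0
  6: enter bind_quota: left 6 right 2
  7: checkpoint: 6
Execution walk:
  settle_round([3, -1, 6, 1, 7, -2, 3, 10], 3) -> 0  [called from weigh_samples, line 9]
  weigh_samples([3, -1, 6, 1, 7, -2, 3, 10], 3) -> 9  [called from rank_cells, line 25]
  bind_quota(9, 2) -> 9  [called from rank_cells, line 27]
  rank_cells([3, -1, 6, 1, 7, -2, 3, 10], 3) -> 9  [called from main, line 42]
  count_flags(9, 1) -> 9  [called from main, line 44]
Log line origins:
  1 — main, line 41
  2 — rank_cells, line 24
  3 — weigh_samples, line 8
  4 — settle_round, line 2
  5 — weigh_samples, line 10
  6 — bind_quota, line 15
  7 — main, line 43
  8 — count_flags, line 30
A correct fix: line 12: replace `3` with `2`.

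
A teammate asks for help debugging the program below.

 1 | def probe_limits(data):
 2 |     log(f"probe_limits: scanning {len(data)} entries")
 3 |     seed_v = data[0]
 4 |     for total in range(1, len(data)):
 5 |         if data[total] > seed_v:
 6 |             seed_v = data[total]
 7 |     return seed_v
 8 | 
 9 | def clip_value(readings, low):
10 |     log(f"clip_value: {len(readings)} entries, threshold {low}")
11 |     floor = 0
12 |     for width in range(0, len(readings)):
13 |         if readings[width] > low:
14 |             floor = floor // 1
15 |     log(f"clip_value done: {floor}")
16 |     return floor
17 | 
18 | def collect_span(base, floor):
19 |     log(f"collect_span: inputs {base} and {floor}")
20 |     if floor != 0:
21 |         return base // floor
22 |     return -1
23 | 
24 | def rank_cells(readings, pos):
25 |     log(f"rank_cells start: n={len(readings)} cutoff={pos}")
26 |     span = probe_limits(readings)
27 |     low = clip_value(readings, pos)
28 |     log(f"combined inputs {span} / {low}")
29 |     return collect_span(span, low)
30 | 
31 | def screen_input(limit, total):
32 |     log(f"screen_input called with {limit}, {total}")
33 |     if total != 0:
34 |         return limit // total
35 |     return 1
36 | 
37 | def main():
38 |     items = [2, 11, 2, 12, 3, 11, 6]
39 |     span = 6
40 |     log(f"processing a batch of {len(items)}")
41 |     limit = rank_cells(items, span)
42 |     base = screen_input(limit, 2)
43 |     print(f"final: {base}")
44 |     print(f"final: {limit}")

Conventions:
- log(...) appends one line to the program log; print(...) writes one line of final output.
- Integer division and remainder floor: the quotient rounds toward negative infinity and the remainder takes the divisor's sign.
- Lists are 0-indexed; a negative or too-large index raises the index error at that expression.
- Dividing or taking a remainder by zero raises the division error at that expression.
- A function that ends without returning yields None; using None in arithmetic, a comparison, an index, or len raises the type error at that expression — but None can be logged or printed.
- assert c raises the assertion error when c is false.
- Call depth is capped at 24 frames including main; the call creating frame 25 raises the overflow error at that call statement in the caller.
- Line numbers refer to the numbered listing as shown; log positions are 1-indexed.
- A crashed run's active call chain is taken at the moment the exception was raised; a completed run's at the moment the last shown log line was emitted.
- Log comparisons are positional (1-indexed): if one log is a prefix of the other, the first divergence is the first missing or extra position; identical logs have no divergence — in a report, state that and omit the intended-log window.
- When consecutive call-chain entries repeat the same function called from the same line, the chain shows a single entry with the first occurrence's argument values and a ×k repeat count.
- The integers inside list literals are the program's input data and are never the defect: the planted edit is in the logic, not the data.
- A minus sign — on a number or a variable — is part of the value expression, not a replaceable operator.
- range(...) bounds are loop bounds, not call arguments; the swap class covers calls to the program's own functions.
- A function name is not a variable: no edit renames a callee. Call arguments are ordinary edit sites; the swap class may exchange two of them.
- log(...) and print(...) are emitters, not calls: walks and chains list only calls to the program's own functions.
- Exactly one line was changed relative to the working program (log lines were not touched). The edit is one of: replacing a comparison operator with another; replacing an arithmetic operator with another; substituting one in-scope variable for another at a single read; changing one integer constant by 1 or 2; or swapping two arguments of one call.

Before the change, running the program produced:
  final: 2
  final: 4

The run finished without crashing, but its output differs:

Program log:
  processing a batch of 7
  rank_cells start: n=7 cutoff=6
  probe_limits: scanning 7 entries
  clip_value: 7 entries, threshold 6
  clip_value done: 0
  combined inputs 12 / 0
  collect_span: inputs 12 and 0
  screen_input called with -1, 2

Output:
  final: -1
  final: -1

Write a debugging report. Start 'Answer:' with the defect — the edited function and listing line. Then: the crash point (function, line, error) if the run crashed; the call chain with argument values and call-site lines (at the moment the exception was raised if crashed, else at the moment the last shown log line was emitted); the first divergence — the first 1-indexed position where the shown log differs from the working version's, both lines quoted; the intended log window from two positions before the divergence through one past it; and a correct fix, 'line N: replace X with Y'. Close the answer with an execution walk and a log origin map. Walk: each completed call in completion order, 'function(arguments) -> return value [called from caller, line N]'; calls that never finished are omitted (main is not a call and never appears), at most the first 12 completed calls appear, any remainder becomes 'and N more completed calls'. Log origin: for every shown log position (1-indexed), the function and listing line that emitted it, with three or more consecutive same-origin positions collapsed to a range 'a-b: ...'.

Answer: the defect is in clip_value at line 14.
Key observation: At log position 5 the runs split — shown 'clip_value done: 0', but the working version logs 'clip_value done: 3'.
Call chain: main -> screen_input(-1, 2) (called at line 42).
First divergence: at position 5 the run shows 'clip_value done: 0' where the working version logs 'clip_value done: 3'.
Intended log window:
  3: probe_limits: scanning 7 entries
  4: clip_value: 7 entries, threshold 6
  5: clip_value done: 3
  6: combined inputs 12 / 3
Execution walk:
  probe_limits([2, 11, 2, 12, 3, 11, 6]) -> 12  [called from rank_cells, line 26]
  clip_value([2, 11, 2, 12, 3, 11, 6], 6) -> 0  [called from rank_cells, line 27]
  collect_span(12, 0) -> -1  [called from rank_cells, line 29]
  rank_cells([2, 11, 2, 12, 3, 11, 6], 6) -> -1  [called from main, line 41]
  screen_input(-1, 2) -> -1  [called from main, line 42]
Origin of each log line:
  1 — main, line 40
  2 — rank_cells, line 25
  3 — probe_limits, line 2
  4 — clip_value, line 10
  5 — clip_value, line 15
  6 — rank_cells, line 28
  7 — collect_span, line 19
  8 — screen_input, line 32
A correct fix: line 14: replace `//` with `+`.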